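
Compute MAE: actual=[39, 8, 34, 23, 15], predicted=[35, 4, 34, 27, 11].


Absolute errors: |39-35|=4, |8-4|=4, |34-34|=0, |23-27|=4, |15-11|=4
Sum = 16
MAE = 16/5 = 16/5

16/5


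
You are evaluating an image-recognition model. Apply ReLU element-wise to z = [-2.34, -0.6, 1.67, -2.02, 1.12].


ReLU(-2.34) = max(0, -2.34) = 0.0
ReLU(-0.6) = max(0, -0.6) = 0.0
ReLU(1.67) = max(0, 1.67) = 1.67
ReLU(-2.02) = max(0, -2.02) = 0.0
ReLU(1.12) = max(0, 1.12) = 1.12
result = [0.0, 0.0, 1.67, 0.0, 1.12]

[0.0, 0.0, 1.67, 0.0, 1.12]


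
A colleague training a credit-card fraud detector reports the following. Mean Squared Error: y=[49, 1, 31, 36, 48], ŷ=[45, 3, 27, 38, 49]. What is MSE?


Squared errors: (49-45)²=16, (1-3)²=4, (31-27)²=16, (36-38)²=4, (48-49)²=1
Sum = 41
MSE = 41/5 = 41/5

41/5


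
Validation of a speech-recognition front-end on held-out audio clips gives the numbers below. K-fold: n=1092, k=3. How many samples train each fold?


Fold size = 1092/3 = 364
Training per fold = 1092 - 364 = 728

728


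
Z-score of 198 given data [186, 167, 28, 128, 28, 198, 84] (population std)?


μ = 117, σ = 66.4121
z = (198 - 117)/66.4121 = 1.2197

1.2197


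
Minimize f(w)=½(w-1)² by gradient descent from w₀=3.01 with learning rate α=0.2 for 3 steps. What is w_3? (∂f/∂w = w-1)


step 1: grad = 3.01-1 = 2.01; w = 3.01 - 0.2·(2.01) = 2.608
step 2: grad = 2.608-1 = 1.608; w = 2.608 - 0.2·(1.608) = 2.2864
step 3: grad = 2.2864-1 = 1.2864; w = 2.2864 - 0.2·(1.2864) = 2.02912

2.02912


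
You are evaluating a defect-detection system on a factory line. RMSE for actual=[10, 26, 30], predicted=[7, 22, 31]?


MSE = 26/3 = 8.6667
RMSE = √(26/3) = 2.9439

2.9439


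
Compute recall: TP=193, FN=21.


Recall = TP/(TP+FN)
= 193/(193+21)
= 193/214 = 90.19%

90.19%


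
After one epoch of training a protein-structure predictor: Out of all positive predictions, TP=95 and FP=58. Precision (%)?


Precision = TP/(TP+FP)
= 95/(95+58)
= 95/153 = 62.09%

62.09%


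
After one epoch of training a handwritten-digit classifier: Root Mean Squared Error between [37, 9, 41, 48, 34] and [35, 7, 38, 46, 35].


MSE = 22/5 = 4.4
RMSE = √(22/5) = 2.0976

2.0976


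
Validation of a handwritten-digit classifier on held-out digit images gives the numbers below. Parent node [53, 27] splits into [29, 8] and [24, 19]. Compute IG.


Parent = [53, 27], H_parent = 0.9224
H_left = 0.7532 (n=37), H_right = 0.9902 (n=43)
H_children = (37/80)·0.7532 + (43/80)·0.9902 = 0.8806
IG = 0.9224 - 0.8806 = 0.0418

0.0418


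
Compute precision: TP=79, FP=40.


Precision = TP/(TP+FP)
= 79/(79+40)
= 79/119 = 66.39%

66.39%


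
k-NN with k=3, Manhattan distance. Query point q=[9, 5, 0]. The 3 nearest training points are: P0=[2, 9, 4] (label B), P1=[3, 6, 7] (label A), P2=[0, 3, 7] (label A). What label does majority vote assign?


d(q,P0) = 15  (label B)
d(q,P1) = 14  (label A)
d(q,P2) = 18  (label A)
Votes: A=2, B=1
Majority → A

A


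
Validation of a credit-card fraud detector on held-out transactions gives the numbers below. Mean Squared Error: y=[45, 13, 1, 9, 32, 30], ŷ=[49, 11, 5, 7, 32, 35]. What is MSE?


Squared errors: (45-49)²=16, (13-11)²=4, (1-5)²=16, (9-7)²=4, (32-32)²=0, (30-35)²=25
Sum = 65
MSE = 65/6 = 65/6

65/6


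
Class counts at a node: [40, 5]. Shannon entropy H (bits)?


Probabilities: [40/45, 5/45] ≈ [0.8889, 0.1111]
H = -((40/45)·log₂(40/45) + (5/45)·log₂(5/45))
  = 0.5033 bits

0.5033 bits


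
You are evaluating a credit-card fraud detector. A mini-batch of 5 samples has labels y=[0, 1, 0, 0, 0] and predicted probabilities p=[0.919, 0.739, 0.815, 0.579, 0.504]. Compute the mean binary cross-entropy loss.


L[0] = -ln(1-0.919) = -ln(0.081) = 2.5133
L[1] = -ln(0.739) = 0.3025
L[2] = -ln(1-0.815) = -ln(0.185) = 1.6874
L[3] = -ln(1-0.579) = -ln(0.421) = 0.8651
L[4] = -ln(1-0.504) = -ln(0.496) = 0.7012
mean = (2.5133 + 0.3025 + 1.6874 + 0.8651 + 0.7012)/5 = 1.2139

1.2139


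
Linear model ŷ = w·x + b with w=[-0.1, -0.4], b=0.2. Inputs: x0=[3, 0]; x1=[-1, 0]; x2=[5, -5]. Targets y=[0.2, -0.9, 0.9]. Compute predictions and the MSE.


ŷ0 = (-0.1)·(3) + (-0.4)·(0) + 0.2 = -0.1
ŷ1 = (-0.1)·(-1) + (-0.4)·(0) + 0.2 = 0.3
ŷ2 = (-0.1)·(5) + (-0.4)·(-5) + 0.2 = 1.7
errors² = [0.09, 1.44, 0.64]
MSE = 2.1700/3 = 0.7233

0.7233


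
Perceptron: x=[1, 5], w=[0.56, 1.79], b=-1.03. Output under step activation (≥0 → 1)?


z = (1)·(0.56) + (5)·(1.79) - 1.03
  = 8.48
step(z) = 1 (z≥0)

1


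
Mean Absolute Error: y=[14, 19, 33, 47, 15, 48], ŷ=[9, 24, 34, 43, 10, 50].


Absolute errors: |14-9|=5, |19-24|=5, |33-34|=1, |47-43|=4, |15-10|=5, |48-50|=2
Sum = 22
MAE = 22/6 = 11/3

11/3


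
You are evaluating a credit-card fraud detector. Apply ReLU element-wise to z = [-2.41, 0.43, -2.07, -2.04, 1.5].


ReLU(-2.41) = max(0, -2.41) = 0.0
ReLU(0.43) = max(0, 0.43) = 0.43
ReLU(-2.07) = max(0, -2.07) = 0.0
ReLU(-2.04) = max(0, -2.04) = 0.0
ReLU(1.5) = max(0, 1.5) = 1.5
result = [0.0, 0.43, 0.0, 0.0, 1.5]

[0.0, 0.43, 0.0, 0.0, 1.5]


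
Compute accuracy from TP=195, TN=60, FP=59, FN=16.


Accuracy = (TP+TN)/(TP+TN+FP+FN)
= (195+60)/(330)
= 255/330 = 77.27%

77.27%


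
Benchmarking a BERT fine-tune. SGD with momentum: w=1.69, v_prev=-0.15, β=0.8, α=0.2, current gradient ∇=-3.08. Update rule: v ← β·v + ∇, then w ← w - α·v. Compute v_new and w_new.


v_new = 0.8·-0.15 - 3.08 = -0.12 - 3.08 = -3.2
w_new = 1.69 - 0.2·-3.2 = 1.69 + 0.64 = 2.33

v_new=-3.2, w_new=2.33


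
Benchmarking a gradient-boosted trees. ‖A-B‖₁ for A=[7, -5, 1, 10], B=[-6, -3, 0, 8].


d = |7+ 6| + |-5+ 3| + |1-0| + |10-8|
  = 13 + 2 + 1 + 2
  = 18

18


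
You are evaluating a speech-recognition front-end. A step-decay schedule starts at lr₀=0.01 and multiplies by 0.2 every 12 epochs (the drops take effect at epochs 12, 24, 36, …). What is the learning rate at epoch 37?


n_drops = ⌊37/12⌋ = 3
lr = 0.01·0.2^3 = 0.01·0.008 = 0.00008

0.00008


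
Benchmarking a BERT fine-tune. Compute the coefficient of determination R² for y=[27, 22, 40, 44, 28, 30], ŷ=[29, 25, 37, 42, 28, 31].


ȳ = 31.8333
SS_res = Σ(y-ŷ)² = 27
SS_tot = Σ(y-ȳ)² = 352.83
R² = 1 - SS_res/SS_tot = 1 - 0.0765 = 0.9235

0.9235


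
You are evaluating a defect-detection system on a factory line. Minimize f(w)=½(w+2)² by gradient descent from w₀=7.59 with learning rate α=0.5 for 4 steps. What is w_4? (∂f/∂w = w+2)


step 1: grad = 7.59+2 = 9.59; w = 7.59 - 0.5·(9.59) = 2.795
step 2: grad = 2.795+2 = 4.795; w = 2.795 - 0.5·(4.795) = 0.3975
step 3: grad = 0.3975+2 = 2.3975; w = 0.3975 - 0.5·(2.3975) = -0.80125
step 4: grad = -0.80125+2 = 1.19875; w = -0.80125 - 0.5·(1.19875) = -1.400625

-1.400625


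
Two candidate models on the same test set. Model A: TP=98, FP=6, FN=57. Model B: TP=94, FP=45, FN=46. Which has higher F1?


Model A: P=98/104=0.9423, R=98/155=0.6323, F1=2PR/(P+R)=2TP/(2TP+FP+FN)=196/259=0.7568
Model B: P=94/139=0.6763, R=94/140=0.6714, F1=2PR/(P+R)=2TP/(2TP+FP+FN)=188/279=0.6738
0.7568 > 0.6738 → Model A

Model A


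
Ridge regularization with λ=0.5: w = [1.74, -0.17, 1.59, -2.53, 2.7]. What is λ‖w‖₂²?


‖w‖₂² = (1.74)² + (-0.17)² + (1.59)² + (-2.53)² + (2.7)²
     = 3.0276 + 0.0289 + 2.5281 + 6.4009 + 7.29
     = 19.2755
λ·‖w‖₂² = 0.5·19.2755 = 9.63775

9.63775


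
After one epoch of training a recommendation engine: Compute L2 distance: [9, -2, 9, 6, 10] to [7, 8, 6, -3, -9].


d = √((9-7)² + (-2-8)² + (9-6)² + (6+ 3)² + (10+ 9)²)
  = √(4 + 100 + 9 + 81 + 361)
  = √555 = 23.5584

23.5584


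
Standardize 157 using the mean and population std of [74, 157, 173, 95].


μ = 124.75, σ = 41.3181
z = (157 - 124.75)/41.3181 = 0.7805

0.7805


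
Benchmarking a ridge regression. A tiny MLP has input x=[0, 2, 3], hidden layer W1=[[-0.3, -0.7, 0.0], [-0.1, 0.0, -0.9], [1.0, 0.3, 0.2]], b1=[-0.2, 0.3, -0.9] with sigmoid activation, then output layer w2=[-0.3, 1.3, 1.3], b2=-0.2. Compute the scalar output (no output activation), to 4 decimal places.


z1[0] = (-0.3)·(0) + (-0.7)·(2) + (0.0)·(3) - 0.2 = -1.6
z1[1] = (-0.1)·(0) + (0.0)·(2) + (-0.9)·(3) + 0.3 = -2.4
z1[2] = (1.0)·(0) + (0.3)·(2) + (0.2)·(3) - 0.9 = 0.3
h = sigmoid(z1) = [0.168, 0.0832, 0.5744]
output = (-0.3)·(0.168) + (1.3)·(0.0832) + (1.3)·(0.5744) - 0.2 = 0.6045

0.6045


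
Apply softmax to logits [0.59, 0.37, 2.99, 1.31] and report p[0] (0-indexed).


Exponentials: e^0.59=1.804, e^0.37=1.4477, e^2.99=19.8857, e^1.31=3.7062
Sum = 26.8436
Softmax = [0.0672, 0.0539, 0.7408, 0.1381]
p[0] = 1.804/26.8436 = 0.0672

0.0672


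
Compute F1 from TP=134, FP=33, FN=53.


Precision = 134/167 = 0.8024
Recall = 134/187 = 0.7166
F1 = 2·P·R/(P+R) = 2·TP/(2·TP+FP+FN) = 268/(268+33+53) = 268/354 = 0.7571

0.7571


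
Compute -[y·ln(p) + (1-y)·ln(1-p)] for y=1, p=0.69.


BCE = -[y·ln(p) + (1-y)·ln(1-p)]
= -1·ln(0.69) - 0
= -ln(0.69) = 0.3711

0.3711


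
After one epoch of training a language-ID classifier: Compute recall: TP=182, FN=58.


Recall = TP/(TP+FN)
= 182/(182+58)
= 182/240 = 75.83%

75.83%


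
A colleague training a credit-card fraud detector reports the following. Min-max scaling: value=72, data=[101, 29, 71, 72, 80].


min=29, max=101
(72-29)/(101-29) = 43/72 = 0.5972

0.5972


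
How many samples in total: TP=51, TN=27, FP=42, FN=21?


Total = TP + TN + FP + FN
= 51 + 27 + 42 + 21
= 141
(Predicted positive: 93, predicted negative: 48)

141


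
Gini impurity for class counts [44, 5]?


Probabilities: [44/49, 5/49] ≈ [0.898, 0.102]
Σpᵢ² = (1936 + 25)/49² = 1961/2401
Gini = 1 - Σpᵢ² = 1 - 1961/2401 = 0.1833

0.1833


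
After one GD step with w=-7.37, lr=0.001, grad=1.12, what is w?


w_new = w - α·∇
= -7.37 - 0.001·1.12
= -7.37 - 0.00112
= -7.37112

-7.37112


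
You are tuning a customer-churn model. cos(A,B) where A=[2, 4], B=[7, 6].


A·B = 2·7 + 4·6 = 38
‖A‖ = √20 = 4.4721, ‖B‖ = √85 = 9.2195
cos = 38/(√20·√85) = 38/√1700 = 0.9216

0.9216


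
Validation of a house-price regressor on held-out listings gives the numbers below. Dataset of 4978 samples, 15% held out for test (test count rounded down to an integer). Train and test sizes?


Test = ⌊4978·15/100⌋ = 746
Train = 4978 - 746 = 4232

Train: 4232, Test: 746


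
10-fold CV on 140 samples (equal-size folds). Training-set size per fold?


Fold size = 140/10 = 14
Training per fold = 140 - 14 = 126

126


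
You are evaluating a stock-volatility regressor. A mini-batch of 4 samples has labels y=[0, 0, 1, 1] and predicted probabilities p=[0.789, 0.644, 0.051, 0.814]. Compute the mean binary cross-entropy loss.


L[0] = -ln(1-0.789) = -ln(0.211) = 1.5559
L[1] = -ln(1-0.644) = -ln(0.356) = 1.0328
L[2] = -ln(0.051) = 2.9759
L[3] = -ln(0.814) = 0.2058
mean = (1.5559 + 1.0328 + 2.9759 + 0.2058)/4 = 1.4426

1.4426


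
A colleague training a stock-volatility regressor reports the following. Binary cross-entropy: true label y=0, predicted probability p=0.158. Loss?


BCE = -[y·ln(p) + (1-y)·ln(1-p)]
= -0 - 1·ln(1-0.158)
= -ln(0.842) = 0.172

0.172


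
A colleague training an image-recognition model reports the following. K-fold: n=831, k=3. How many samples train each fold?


Fold size = 831/3 = 277
Training per fold = 831 - 277 = 554

554


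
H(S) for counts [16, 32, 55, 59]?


Probabilities: [16/162, 32/162, 55/162, 59/162] ≈ [0.0988, 0.1975, 0.3395, 0.3642]
H = -((16/162)·log₂(16/162) + (32/162)·log₂(32/162) + (55/162)·log₂(55/162) + (59/162)·log₂(59/162))
  = 1.8519 bits

1.8519 bits


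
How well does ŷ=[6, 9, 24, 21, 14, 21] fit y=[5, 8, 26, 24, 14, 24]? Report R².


ȳ = 16.8333
SS_res = Σ(y-ŷ)² = 24
SS_tot = Σ(y-ȳ)² = 412.83
R² = 1 - SS_res/SS_tot = 1 - 0.0581 = 0.9419

0.9419


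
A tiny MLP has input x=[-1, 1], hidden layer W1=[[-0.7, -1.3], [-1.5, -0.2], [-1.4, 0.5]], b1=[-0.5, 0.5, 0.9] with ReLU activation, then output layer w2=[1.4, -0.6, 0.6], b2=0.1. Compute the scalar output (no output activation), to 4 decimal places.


z1[0] = (-0.7)·(-1) + (-1.3)·(1) - 0.5 = -1.1
z1[1] = (-1.5)·(-1) + (-0.2)·(1) + 0.5 = 1.8
z1[2] = (-1.4)·(-1) + (0.5)·(1) + 0.9 = 2.8
h = ReLU(z1) = [0.0, 1.8, 2.8]
output = (1.4)·(0.0) + (-0.6)·(1.8) + (0.6)·(2.8) + 0.1 = 0.7

0.7


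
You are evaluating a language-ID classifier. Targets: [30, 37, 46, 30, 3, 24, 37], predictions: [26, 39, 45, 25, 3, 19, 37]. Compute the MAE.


Absolute errors: |30-26|=4, |37-39|=2, |46-45|=1, |30-25|=5, |3-3|=0, |24-19|=5, |37-37|=0
Sum = 17
MAE = 17/7 = 17/7

17/7


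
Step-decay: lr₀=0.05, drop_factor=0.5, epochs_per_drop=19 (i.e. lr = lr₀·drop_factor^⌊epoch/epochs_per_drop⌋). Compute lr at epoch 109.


n_drops = ⌊109/19⌋ = 5
lr = 0.05·0.5^5 = 0.05·0.03125 = 0.0015625

0.0015625


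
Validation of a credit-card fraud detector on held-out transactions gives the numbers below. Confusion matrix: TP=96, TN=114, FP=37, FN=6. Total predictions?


Total = TP + TN + FP + FN
= 96 + 114 + 37 + 6
= 253
(Predicted positive: 133, predicted negative: 120)

253


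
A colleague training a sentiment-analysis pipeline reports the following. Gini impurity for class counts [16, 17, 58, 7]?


Probabilities: [16/98, 17/98, 58/98, 7/98] ≈ [0.1633, 0.1735, 0.5918, 0.0714]
Σpᵢ² = (256 + 289 + 3364 + 49)/98² = 3958/9604
Gini = 1 - Σpᵢ² = 1 - 3958/9604 = 0.5879

0.5879


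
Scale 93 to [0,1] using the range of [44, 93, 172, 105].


min=44, max=172
(93-44)/(172-44) = 49/128 = 0.3828

0.3828


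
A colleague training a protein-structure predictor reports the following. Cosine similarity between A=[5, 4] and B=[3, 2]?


A·B = 5·3 + 4·2 = 23
‖A‖ = √41 = 6.4031, ‖B‖ = √13 = 3.6056
cos = 23/(√41·√13) = 23/√533 = 0.9962

0.9962


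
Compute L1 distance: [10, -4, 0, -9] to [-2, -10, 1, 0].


d = |10+ 2| + |-4+ 10| + |0-1| + |-9-0|
  = 12 + 6 + 1 + 9
  = 28

28


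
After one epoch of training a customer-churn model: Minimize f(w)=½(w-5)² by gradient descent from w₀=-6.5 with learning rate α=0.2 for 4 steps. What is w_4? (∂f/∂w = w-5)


step 1: grad = -6.5-5 = -11.5; w = -6.5 - 0.2·(-11.5) = -4.2
step 2: grad = -4.2-5 = -9.2; w = -4.2 - 0.2·(-9.2) = -2.36
step 3: grad = -2.36-5 = -7.36; w = -2.36 - 0.2·(-7.36) = -0.888
step 4: grad = -0.888-5 = -5.888; w = -0.888 - 0.2·(-5.888) = 0.2896

0.2896


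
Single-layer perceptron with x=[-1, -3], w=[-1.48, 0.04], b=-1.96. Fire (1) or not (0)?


z = (-1)·(-1.48) + (-3)·(0.04) - 1.96
  = -0.6
step(z) = 0 (z<0)

0


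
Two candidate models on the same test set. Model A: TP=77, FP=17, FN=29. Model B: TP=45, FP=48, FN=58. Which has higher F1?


Model A: P=77/94=0.8191, R=77/106=0.7264, F1=2PR/(P+R)=2TP/(2TP+FP+FN)=154/200=0.77
Model B: P=45/93=0.4839, R=45/103=0.4369, F1=2PR/(P+R)=2TP/(2TP+FP+FN)=90/196=0.4592
0.77 > 0.4592 → Model A

Model A


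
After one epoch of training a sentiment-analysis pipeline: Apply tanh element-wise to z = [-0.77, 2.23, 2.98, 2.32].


tanh(-0.77) = -0.6469
tanh(2.23) = 0.9771
tanh(2.98) = 0.9949
tanh(2.32) = 0.9809
result = [-0.6469, 0.9771, 0.9949, 0.9809]

[-0.6469, 0.9771, 0.9949, 0.9809]


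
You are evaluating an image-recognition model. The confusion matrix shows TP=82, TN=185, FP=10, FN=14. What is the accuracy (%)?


Accuracy = (TP+TN)/(TP+TN+FP+FN)
= (82+185)/(291)
= 267/291 = 91.75%

91.75%


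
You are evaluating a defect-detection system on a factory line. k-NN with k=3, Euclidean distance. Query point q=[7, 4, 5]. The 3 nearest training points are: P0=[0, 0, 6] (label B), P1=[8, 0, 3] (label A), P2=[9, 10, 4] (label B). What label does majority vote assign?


d(q,P0) = 8.124  (label B)
d(q,P1) = 4.5826  (label A)
d(q,P2) = 6.4031  (label B)
Votes: A=1, B=2
Majority → B

B


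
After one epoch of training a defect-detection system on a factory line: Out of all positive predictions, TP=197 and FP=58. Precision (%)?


Precision = TP/(TP+FP)
= 197/(197+58)
= 197/255 = 77.25%

77.25%


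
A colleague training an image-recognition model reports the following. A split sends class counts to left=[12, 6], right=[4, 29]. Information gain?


Parent = [16, 35], H_parent = 0.8974
H_left = 0.9183 (n=18), H_right = 0.5328 (n=33)
H_children = (18/51)·0.9183 + (33/51)·0.5328 = 0.6689
IG = 0.8974 - 0.6689 = 0.2285

0.2285


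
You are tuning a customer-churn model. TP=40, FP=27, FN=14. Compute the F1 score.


Precision = 40/67 = 0.597
Recall = 40/54 = 0.7407
F1 = 2·P·R/(P+R) = 2·TP/(2·TP+FP+FN) = 80/(80+27+14) = 80/121 = 0.6612

0.6612


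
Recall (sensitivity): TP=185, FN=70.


Recall = TP/(TP+FN)
= 185/(185+70)
= 185/255 = 72.55%

72.55%


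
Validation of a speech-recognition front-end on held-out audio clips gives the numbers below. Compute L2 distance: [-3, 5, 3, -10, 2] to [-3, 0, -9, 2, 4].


d = √((-3+ 3)² + (5-0)² + (3+ 9)² + (-10-2)² + (2-4)²)
  = √(0 + 25 + 144 + 144 + 4)
  = √317 = 17.8045

17.8045


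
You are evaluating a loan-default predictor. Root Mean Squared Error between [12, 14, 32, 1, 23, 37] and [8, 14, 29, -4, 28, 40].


MSE = 84/6 = 14
RMSE = √(84/6) = 3.7417

3.7417


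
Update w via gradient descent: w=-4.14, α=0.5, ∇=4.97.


w_new = w - α·∇
= -4.14 - 0.5·4.97
= -4.14 - 2.485
= -6.625

-6.625


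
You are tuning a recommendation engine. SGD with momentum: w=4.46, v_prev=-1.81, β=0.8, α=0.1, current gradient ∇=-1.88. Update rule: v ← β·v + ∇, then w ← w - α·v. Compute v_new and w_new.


v_new = 0.8·-1.81 - 1.88 = -1.448 - 1.88 = -3.328
w_new = 4.46 - 0.1·-3.328 = 4.46 + 0.3328 = 4.7928

v_new=-3.328, w_new=4.7928


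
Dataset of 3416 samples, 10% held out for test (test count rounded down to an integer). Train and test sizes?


Test = ⌊3416·10/100⌋ = 341
Train = 3416 - 341 = 3075

Train: 3075, Test: 341


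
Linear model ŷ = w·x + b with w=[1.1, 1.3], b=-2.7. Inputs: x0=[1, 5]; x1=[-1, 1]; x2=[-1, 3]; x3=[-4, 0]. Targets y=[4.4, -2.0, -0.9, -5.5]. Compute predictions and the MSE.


ŷ0 = (1.1)·(1) + (1.3)·(5) - 2.7 = 4.9
ŷ1 = (1.1)·(-1) + (1.3)·(1) - 2.7 = -2.5
ŷ2 = (1.1)·(-1) + (1.3)·(3) - 2.7 = 0.1
ŷ3 = (1.1)·(-4) + (1.3)·(0) - 2.7 = -7.1
errors² = [0.25, 0.25, 1.0, 2.56]
MSE = 4.0600/4 = 1.015

1.015


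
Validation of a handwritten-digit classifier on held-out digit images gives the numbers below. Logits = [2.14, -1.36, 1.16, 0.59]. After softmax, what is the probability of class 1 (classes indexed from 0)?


Exponentials: e^2.14=8.4994, e^-1.36=0.2567, e^1.16=3.1899, e^0.59=1.804
Sum = 13.75
Softmax = [0.6181, 0.0187, 0.232, 0.1312]
p[1] = 0.2567/13.75 = 0.0187

0.0187


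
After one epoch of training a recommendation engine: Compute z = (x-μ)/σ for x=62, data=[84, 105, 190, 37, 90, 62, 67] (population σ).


μ = 90.7143, σ = 45.3233
z = (62 - 90.7143)/45.3233 = -0.6335

-0.6335


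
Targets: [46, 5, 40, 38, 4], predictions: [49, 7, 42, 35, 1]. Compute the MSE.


Squared errors: (46-49)²=9, (5-7)²=4, (40-42)²=4, (38-35)²=9, (4-1)²=9
Sum = 35
MSE = 35/5 = 7

7


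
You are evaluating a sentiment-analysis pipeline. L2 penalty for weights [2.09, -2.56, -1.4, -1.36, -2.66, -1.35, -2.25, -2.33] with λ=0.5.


‖w‖₂² = (2.09)² + (-2.56)² + (-1.4)² + (-1.36)² + (-2.66)² + (-1.35)² + (-2.25)² + (-2.33)²
     = 4.3681 + 6.5536 + 1.96 + 1.8496 + 7.0756 + 1.8225 + 5.0625 + 5.4289
     = 34.1208
λ·‖w‖₂² = 0.5·34.1208 = 17.0604

17.0604


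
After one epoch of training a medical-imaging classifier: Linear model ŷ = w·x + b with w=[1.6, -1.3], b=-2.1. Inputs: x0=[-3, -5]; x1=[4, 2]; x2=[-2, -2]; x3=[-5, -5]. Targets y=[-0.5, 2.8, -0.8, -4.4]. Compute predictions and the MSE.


ŷ0 = (1.6)·(-3) + (-1.3)·(-5) - 2.1 = -0.4
ŷ1 = (1.6)·(4) + (-1.3)·(2) - 2.1 = 1.7
ŷ2 = (1.6)·(-2) + (-1.3)·(-2) - 2.1 = -2.7
ŷ3 = (1.6)·(-5) + (-1.3)·(-5) - 2.1 = -3.6
errors² = [0.01, 1.21, 3.61, 0.64]
MSE = 5.4700/4 = 1.3675

1.3675


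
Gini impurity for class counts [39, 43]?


Probabilities: [39/82, 43/82] ≈ [0.4756, 0.5244]
Σpᵢ² = (1521 + 1849)/82² = 3370/6724
Gini = 1 - Σpᵢ² = 1 - 3370/6724 = 0.4988

0.4988


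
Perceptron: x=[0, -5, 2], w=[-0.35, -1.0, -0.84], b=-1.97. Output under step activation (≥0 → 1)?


z = (0)·(-0.35) + (-5)·(-1.0) + (2)·(-0.84) - 1.97
  = 1.35
step(z) = 1 (z≥0)

1


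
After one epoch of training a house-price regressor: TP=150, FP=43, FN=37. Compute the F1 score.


Precision = 150/193 = 0.7772
Recall = 150/187 = 0.8021
F1 = 2·P·R/(P+R) = 2·TP/(2·TP+FP+FN) = 300/(300+43+37) = 300/380 = 0.7895

0.7895


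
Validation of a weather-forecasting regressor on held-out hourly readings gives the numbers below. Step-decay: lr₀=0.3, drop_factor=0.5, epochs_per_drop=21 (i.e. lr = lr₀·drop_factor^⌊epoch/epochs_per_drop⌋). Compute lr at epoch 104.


n_drops = ⌊104/21⌋ = 4
lr = 0.3·0.5^4 = 0.3·0.0625 = 0.01875

0.01875


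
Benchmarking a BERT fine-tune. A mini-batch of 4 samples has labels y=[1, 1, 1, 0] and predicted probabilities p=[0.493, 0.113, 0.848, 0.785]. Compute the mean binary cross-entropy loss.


L[0] = -ln(0.493) = 0.7072
L[1] = -ln(0.113) = 2.1804
L[2] = -ln(0.848) = 0.1649
L[3] = -ln(1-0.785) = -ln(0.215) = 1.5371
mean = (0.7072 + 2.1804 + 0.1649 + 1.5371)/4 = 1.1474

1.1474


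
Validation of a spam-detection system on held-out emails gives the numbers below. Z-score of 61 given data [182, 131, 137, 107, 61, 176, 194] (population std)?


μ = 141.1429, σ = 43.7311
z = (61 - 141.1429)/43.7311 = -1.8326

-1.8326


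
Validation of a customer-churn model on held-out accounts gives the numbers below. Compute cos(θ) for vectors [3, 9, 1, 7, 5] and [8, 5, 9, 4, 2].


A·B = 3·8 + 9·5 + 1·9 + 7·4 + 5·2 = 116
‖A‖ = √165 = 12.8452, ‖B‖ = √190 = 13.784
cos = 116/(√165·√190) = 116/√31350 = 0.6551

0.6551


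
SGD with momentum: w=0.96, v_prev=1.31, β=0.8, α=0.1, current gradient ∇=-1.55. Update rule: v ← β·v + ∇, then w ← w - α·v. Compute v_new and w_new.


v_new = 0.8·1.31 - 1.55 = 1.048 - 1.55 = -0.502
w_new = 0.96 - 0.1·-0.502 = 0.96 + 0.0502 = 1.0102

v_new=-0.502, w_new=1.0102


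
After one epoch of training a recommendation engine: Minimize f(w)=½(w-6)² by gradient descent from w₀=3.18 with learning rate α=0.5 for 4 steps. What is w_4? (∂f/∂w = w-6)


step 1: grad = 3.18-6 = -2.82; w = 3.18 - 0.5·(-2.82) = 4.59
step 2: grad = 4.59-6 = -1.41; w = 4.59 - 0.5·(-1.41) = 5.295
step 3: grad = 5.295-6 = -0.705; w = 5.295 - 0.5·(-0.705) = 5.6475
step 4: grad = 5.6475-6 = -0.3525; w = 5.6475 - 0.5·(-0.3525) = 5.82375

5.82375


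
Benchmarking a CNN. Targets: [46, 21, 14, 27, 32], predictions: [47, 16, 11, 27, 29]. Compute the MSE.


Squared errors: (46-47)²=1, (21-16)²=25, (14-11)²=9, (27-27)²=0, (32-29)²=9
Sum = 44
MSE = 44/5 = 44/5

44/5


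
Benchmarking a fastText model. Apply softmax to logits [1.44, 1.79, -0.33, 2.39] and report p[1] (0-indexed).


Exponentials: e^1.44=4.2207, e^1.79=5.9895, e^-0.33=0.7189, e^2.39=10.9135
Sum = 21.8426
Softmax = [0.1932, 0.2742, 0.0329, 0.4996]
p[1] = 5.9895/21.8426 = 0.2742

0.2742


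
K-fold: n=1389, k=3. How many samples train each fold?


Fold size = 1389/3 = 463
Training per fold = 1389 - 463 = 926

926


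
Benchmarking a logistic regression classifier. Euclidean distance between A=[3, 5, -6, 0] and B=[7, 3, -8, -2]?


d = √((3-7)² + (5-3)² + (-6+ 8)² + (0+ 2)²)
  = √(16 + 4 + 4 + 4)
  = √28 = 5.2915

5.2915


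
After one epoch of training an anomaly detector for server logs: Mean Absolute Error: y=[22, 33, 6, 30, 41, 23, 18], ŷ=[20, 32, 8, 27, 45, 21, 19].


Absolute errors: |22-20|=2, |33-32|=1, |6-8|=2, |30-27|=3, |41-45|=4, |23-21|=2, |18-19|=1
Sum = 15
MAE = 15/7 = 15/7

15/7


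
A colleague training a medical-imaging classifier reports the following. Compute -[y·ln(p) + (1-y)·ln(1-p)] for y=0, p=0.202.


BCE = -[y·ln(p) + (1-y)·ln(1-p)]
= -0 - 1·ln(1-0.202)
= -ln(0.798) = 0.2256

0.2256


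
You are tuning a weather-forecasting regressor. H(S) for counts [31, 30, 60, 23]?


Probabilities: [31/144, 30/144, 60/144, 23/144] ≈ [0.2153, 0.2083, 0.4167, 0.1597]
H = -((31/144)·log₂(31/144) + (30/144)·log₂(30/144) + (60/144)·log₂(60/144) + (23/144)·log₂(23/144))
  = 1.8974 bits

1.8974 bits


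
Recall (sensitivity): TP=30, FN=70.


Recall = TP/(TP+FN)
= 30/(30+70)
= 30/100 = 30.0%

30.0%


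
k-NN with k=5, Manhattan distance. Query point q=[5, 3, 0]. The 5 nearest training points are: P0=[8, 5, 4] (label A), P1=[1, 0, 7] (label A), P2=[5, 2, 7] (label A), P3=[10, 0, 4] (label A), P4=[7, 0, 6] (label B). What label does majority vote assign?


d(q,P0) = 9  (label A)
d(q,P1) = 14  (label A)
d(q,P2) = 8  (label A)
d(q,P3) = 12  (label A)
d(q,P4) = 11  (label B)
Votes: A=4, B=1
Majority → A

A


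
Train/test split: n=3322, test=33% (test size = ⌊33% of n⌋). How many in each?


Test = ⌊3322·33/100⌋ = 1096
Train = 3322 - 1096 = 2226

Train: 2226, Test: 1096


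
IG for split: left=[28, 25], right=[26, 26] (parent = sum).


Parent = [54, 51], H_parent = 0.9994
H_left = 0.9977 (n=53), H_right = 1 (n=52)
H_children = (53/105)·0.9977 + (52/105)·1 = 0.9988
IG = 0.9994 - 0.9988 = 0.0006

0.0006


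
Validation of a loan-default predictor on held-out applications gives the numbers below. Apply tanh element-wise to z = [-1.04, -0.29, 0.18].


tanh(-1.04) = -0.7779
tanh(-0.29) = -0.2821
tanh(0.18) = 0.1781
result = [-0.7779, -0.2821, 0.1781]

[-0.7779, -0.2821, 0.1781]


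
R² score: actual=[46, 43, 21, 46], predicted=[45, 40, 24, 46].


ȳ = 39
SS_res = Σ(y-ŷ)² = 19
SS_tot = Σ(y-ȳ)² = 438
R² = 1 - SS_res/SS_tot = 1 - 0.0434 = 0.9566

0.9566


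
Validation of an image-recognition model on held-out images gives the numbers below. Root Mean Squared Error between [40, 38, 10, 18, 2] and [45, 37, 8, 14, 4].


MSE = 50/5 = 10
RMSE = √(50/5) = 3.1623

3.1623


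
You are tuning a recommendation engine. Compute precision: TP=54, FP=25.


Precision = TP/(TP+FP)
= 54/(54+25)
= 54/79 = 68.35%

68.35%


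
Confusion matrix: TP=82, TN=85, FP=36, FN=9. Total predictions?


Total = TP + TN + FP + FN
= 82 + 85 + 36 + 9
= 212
(Predicted positive: 118, predicted negative: 94)

212


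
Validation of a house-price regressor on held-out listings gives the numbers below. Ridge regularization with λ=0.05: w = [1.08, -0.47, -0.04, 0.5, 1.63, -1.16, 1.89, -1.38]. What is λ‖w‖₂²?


‖w‖₂² = (1.08)² + (-0.47)² + (-0.04)² + (0.5)² + (1.63)² + (-1.16)² + (1.89)² + (-1.38)²
     = 1.1664 + 0.2209 + 0.0016 + 0.25 + 2.6569 + 1.3456 + 3.5721 + 1.9044
     = 11.1179
λ·‖w‖₂² = 0.05·11.1179 = 0.555895

0.555895


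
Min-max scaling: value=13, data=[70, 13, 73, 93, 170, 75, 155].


min=13, max=170
(13-13)/(170-13) = 0/157 = 0.0

0.0


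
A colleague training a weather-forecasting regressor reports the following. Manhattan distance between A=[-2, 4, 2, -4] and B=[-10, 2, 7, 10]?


d = |-2+ 10| + |4-2| + |2-7| + |-4-10|
  = 8 + 2 + 5 + 14
  = 29

29


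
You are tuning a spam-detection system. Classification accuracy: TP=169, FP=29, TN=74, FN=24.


Accuracy = (TP+TN)/(TP+TN+FP+FN)
= (169+74)/(296)
= 243/296 = 82.09%

82.09%


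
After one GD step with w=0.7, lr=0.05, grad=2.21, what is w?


w_new = w - α·∇
= 0.7 - 0.05·2.21
= 0.7 - 0.1105
= 0.5895

0.5895


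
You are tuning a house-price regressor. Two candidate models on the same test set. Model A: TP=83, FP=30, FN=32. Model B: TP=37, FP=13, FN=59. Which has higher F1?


Model A: P=83/113=0.7345, R=83/115=0.7217, F1=2PR/(P+R)=2TP/(2TP+FP+FN)=166/228=0.7281
Model B: P=37/50=0.74, R=37/96=0.3854, F1=2PR/(P+R)=2TP/(2TP+FP+FN)=74/146=0.5068
0.7281 > 0.5068 → Model A

Model A


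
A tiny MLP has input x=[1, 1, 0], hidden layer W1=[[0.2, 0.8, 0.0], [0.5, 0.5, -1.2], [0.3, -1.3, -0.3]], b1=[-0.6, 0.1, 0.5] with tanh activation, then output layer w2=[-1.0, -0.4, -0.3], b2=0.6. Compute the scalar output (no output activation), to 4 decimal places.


z1[0] = (0.2)·(1) + (0.8)·(1) + (0.0)·(0) - 0.6 = 0.4
z1[1] = (0.5)·(1) + (0.5)·(1) + (-1.2)·(0) + 0.1 = 1.1
z1[2] = (0.3)·(1) + (-1.3)·(1) + (-0.3)·(0) + 0.5 = -0.5
h = tanh(z1) = [0.3799, 0.8005, -0.4621]
output = (-1.0)·(0.3799) + (-0.4)·(0.8005) + (-0.3)·(-0.4621) + 0.6 = 0.0385

0.0385


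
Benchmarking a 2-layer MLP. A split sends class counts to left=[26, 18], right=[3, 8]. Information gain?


Parent = [29, 26], H_parent = 0.9979
H_left = 0.976 (n=44), H_right = 0.8454 (n=11)
H_children = (44/55)·0.976 + (11/55)·0.8454 = 0.9499
IG = 0.9979 - 0.9499 = 0.048

0.048


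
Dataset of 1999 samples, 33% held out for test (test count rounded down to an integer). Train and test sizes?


Test = ⌊1999·33/100⌋ = 659
Train = 1999 - 659 = 1340

Train: 1340, Test: 659


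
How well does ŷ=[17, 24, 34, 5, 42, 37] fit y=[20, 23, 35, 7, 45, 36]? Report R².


ȳ = 27.6667
SS_res = Σ(y-ŷ)² = 25
SS_tot = Σ(y-ȳ)² = 931.33
R² = 1 - SS_res/SS_tot = 1 - 0.0268 = 0.9732

0.9732


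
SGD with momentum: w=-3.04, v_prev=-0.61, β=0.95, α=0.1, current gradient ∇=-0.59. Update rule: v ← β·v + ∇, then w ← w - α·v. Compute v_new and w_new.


v_new = 0.95·-0.61 - 0.59 = -0.5795 - 0.59 = -1.1695
w_new = -3.04 - 0.1·-1.1695 = -3.04 + 0.11695 = -2.92305

v_new=-1.1695, w_new=-2.92305


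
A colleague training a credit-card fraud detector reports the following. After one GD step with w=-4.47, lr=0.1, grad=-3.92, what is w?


w_new = w - α·∇
= -4.47 - 0.1·-3.92
= -4.47 + 0.392
= -4.078

-4.078


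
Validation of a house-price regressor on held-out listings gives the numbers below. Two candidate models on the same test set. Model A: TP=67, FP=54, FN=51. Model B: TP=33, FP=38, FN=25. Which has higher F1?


Model A: P=67/121=0.5537, R=67/118=0.5678, F1=2PR/(P+R)=2TP/(2TP+FP+FN)=134/239=0.5607
Model B: P=33/71=0.4648, R=33/58=0.569, F1=2PR/(P+R)=2TP/(2TP+FP+FN)=66/129=0.5116
0.5607 > 0.5116 → Model A

Model A


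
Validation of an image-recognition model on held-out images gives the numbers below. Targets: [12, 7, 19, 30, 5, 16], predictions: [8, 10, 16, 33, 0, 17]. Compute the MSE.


Squared errors: (12-8)²=16, (7-10)²=9, (19-16)²=9, (30-33)²=9, (5-0)²=25, (16-17)²=1
Sum = 69
MSE = 69/6 = 23/2

23/2


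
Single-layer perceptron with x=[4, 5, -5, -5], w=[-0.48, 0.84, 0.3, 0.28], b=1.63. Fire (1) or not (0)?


z = (4)·(-0.48) + (5)·(0.84) + (-5)·(0.3) + (-5)·(0.28) + 1.63
  = 1.01
step(z) = 1 (z≥0)

1


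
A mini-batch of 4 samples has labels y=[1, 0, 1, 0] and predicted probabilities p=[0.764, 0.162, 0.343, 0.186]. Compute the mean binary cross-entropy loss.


L[0] = -ln(0.764) = 0.2692
L[1] = -ln(1-0.162) = -ln(0.838) = 0.1767
L[2] = -ln(0.343) = 1.07
L[3] = -ln(1-0.186) = -ln(0.814) = 0.2058
mean = (0.2692 + 0.1767 + 1.07 + 0.2058)/4 = 0.4304

0.4304


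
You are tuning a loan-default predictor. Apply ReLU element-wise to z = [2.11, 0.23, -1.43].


ReLU(2.11) = max(0, 2.11) = 2.11
ReLU(0.23) = max(0, 0.23) = 0.23
ReLU(-1.43) = max(0, -1.43) = 0.0
result = [2.11, 0.23, 0.0]

[2.11, 0.23, 0.0]


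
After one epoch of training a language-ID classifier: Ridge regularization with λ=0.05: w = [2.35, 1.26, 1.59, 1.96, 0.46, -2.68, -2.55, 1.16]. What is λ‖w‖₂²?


‖w‖₂² = (2.35)² + (1.26)² + (1.59)² + (1.96)² + (0.46)² + (-2.68)² + (-2.55)² + (1.16)²
     = 5.5225 + 1.5876 + 2.5281 + 3.8416 + 0.2116 + 7.1824 + 6.5025 + 1.3456
     = 28.7219
λ·‖w‖₂² = 0.05·28.7219 = 1.436095

1.436095


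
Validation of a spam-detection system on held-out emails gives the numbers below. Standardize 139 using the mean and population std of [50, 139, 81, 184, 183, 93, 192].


μ = 131.7143, σ = 53.1835
z = (139 - 131.7143)/53.1835 = 0.137

0.137


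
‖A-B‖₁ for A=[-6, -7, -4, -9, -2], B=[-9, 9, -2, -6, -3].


d = |-6+ 9| + |-7-9| + |-4+ 2| + |-9+ 6| + |-2+ 3|
  = 3 + 16 + 2 + 3 + 1
  = 25

25


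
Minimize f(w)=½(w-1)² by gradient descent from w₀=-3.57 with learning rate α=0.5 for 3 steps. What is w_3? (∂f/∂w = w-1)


step 1: grad = -3.57-1 = -4.57; w = -3.57 - 0.5·(-4.57) = -1.285
step 2: grad = -1.285-1 = -2.285; w = -1.285 - 0.5·(-2.285) = -0.1425
step 3: grad = -0.1425-1 = -1.1425; w = -0.1425 - 0.5·(-1.1425) = 0.42875

0.42875


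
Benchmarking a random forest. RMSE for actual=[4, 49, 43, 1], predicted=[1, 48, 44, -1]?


MSE = 15/4 = 3.75
RMSE = √(15/4) = 1.9365

1.9365


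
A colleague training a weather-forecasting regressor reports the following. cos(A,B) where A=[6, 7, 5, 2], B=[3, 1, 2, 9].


A·B = 6·3 + 7·1 + 5·2 + 2·9 = 53
‖A‖ = √114 = 10.6771, ‖B‖ = √95 = 9.7468
cos = 53/(√114·√95) = 53/√10830 = 0.5093

0.5093


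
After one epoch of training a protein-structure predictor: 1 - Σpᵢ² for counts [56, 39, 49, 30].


Probabilities: [56/174, 39/174, 49/174, 30/174] ≈ [0.3218, 0.2241, 0.2816, 0.1724]
Σpᵢ² = (3136 + 1521 + 2401 + 900)/174² = 7958/30276
Gini = 1 - Σpᵢ² = 1 - 7958/30276 = 0.7372

0.7372


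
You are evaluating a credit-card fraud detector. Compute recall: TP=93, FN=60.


Recall = TP/(TP+FN)
= 93/(93+60)
= 93/153 = 60.78%

60.78%


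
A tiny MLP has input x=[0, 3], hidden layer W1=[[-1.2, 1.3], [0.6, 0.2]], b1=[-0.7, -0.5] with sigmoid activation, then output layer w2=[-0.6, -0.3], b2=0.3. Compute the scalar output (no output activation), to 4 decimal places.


z1[0] = (-1.2)·(0) + (1.3)·(3) - 0.7 = 3.2
z1[1] = (0.6)·(0) + (0.2)·(3) - 0.5 = 0.1
h = sigmoid(z1) = [0.9608, 0.525]
output = (-0.6)·(0.9608) + (-0.3)·(0.525) + 0.3 = -0.434

-0.434


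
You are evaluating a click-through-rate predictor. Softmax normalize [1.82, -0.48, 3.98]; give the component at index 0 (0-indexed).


Exponentials: e^1.82=6.1719, e^-0.48=0.6188, e^3.98=53.517
Sum = 60.3077
Softmax = [0.1023, 0.0103, 0.8874]
p[0] = 6.1719/60.3077 = 0.1023

0.1023


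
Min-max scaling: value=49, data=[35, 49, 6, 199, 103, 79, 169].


min=6, max=199
(49-6)/(199-6) = 43/193 = 0.2228

0.2228


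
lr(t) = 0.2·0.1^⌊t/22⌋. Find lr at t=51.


n_drops = ⌊51/22⌋ = 2
lr = 0.2·0.1^2 = 0.2·0.01 = 0.002

0.002


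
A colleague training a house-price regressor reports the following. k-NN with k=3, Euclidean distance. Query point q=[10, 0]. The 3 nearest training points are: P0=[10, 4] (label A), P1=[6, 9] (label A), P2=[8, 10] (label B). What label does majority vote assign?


d(q,P0) = 4.0  (label A)
d(q,P1) = 9.8489  (label A)
d(q,P2) = 10.198  (label B)
Votes: A=2, B=1
Majority → A

A


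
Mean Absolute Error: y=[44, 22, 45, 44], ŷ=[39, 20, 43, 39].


Absolute errors: |44-39|=5, |22-20|=2, |45-43|=2, |44-39|=5
Sum = 14
MAE = 14/4 = 7/2

7/2


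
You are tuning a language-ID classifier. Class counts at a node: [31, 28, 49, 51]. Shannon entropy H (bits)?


Probabilities: [31/159, 28/159, 49/159, 51/159] ≈ [0.195, 0.1761, 0.3082, 0.3208]
H = -((31/159)·log₂(31/159) + (28/159)·log₂(28/159) + (49/159)·log₂(49/159) + (51/159)·log₂(51/159))
  = 1.9506 bits

1.9506 bits


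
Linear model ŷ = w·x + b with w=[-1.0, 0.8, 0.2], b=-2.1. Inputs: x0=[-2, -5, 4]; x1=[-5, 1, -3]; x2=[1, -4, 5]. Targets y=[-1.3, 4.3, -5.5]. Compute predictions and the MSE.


ŷ0 = (-1.0)·(-2) + (0.8)·(-5) + (0.2)·(4) - 2.1 = -3.3
ŷ1 = (-1.0)·(-5) + (0.8)·(1) + (0.2)·(-3) - 2.1 = 3.1
ŷ2 = (-1.0)·(1) + (0.8)·(-4) + (0.2)·(5) - 2.1 = -5.3
errors² = [4.0, 1.44, 0.04]
MSE = 5.4800/3 = 1.8267

1.8267


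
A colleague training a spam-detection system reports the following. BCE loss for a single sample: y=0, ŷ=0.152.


BCE = -[y·ln(p) + (1-y)·ln(1-p)]
= -0 - 1·ln(1-0.152)
= -ln(0.848) = 0.1649

0.1649


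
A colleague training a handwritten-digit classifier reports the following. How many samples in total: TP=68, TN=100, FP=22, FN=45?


Total = TP + TN + FP + FN
= 68 + 100 + 22 + 45
= 235
(Predicted positive: 90, predicted negative: 145)

235


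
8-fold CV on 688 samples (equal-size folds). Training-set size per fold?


Fold size = 688/8 = 86
Training per fold = 688 - 86 = 602

602


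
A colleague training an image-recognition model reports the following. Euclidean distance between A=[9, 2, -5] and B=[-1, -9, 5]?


d = √((9+ 1)² + (2+ 9)² + (-5-5)²)
  = √(100 + 121 + 100)
  = √321 = 17.9165

17.9165


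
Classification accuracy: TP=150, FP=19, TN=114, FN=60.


Accuracy = (TP+TN)/(TP+TN+FP+FN)
= (150+114)/(343)
= 264/343 = 76.97%

76.97%


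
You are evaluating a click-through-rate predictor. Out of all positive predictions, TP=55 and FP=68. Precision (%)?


Precision = TP/(TP+FP)
= 55/(55+68)
= 55/123 = 44.72%

44.72%


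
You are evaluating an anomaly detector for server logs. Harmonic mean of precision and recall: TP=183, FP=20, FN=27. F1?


Precision = 183/203 = 0.9015
Recall = 183/210 = 0.8714
F1 = 2·P·R/(P+R) = 2·TP/(2·TP+FP+FN) = 366/(366+20+27) = 366/413 = 0.8862

0.8862


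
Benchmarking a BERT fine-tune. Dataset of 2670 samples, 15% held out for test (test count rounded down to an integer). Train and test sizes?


Test = ⌊2670·15/100⌋ = 400
Train = 2670 - 400 = 2270

Train: 2270, Test: 400


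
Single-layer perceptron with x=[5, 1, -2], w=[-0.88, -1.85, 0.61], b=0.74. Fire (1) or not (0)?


z = (5)·(-0.88) + (1)·(-1.85) + (-2)·(0.61) + 0.74
  = -6.73
step(z) = 0 (z<0)

0


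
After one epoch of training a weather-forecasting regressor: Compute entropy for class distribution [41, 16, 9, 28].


Probabilities: [41/94, 16/94, 9/94, 28/94] ≈ [0.4362, 0.1702, 0.0957, 0.2979]
H = -((41/94)·log₂(41/94) + (16/94)·log₂(16/94) + (9/94)·log₂(9/94) + (28/94)·log₂(28/94))
  = 1.8015 bits

1.8015 bits


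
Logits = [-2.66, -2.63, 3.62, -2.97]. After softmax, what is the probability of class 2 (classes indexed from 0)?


Exponentials: e^-2.66=0.0699, e^-2.63=0.0721, e^3.62=37.3376, e^-2.97=0.0513
Sum = 37.5309
Softmax = [0.0019, 0.0019, 0.9948, 0.0014]
p[2] = 37.3376/37.5309 = 0.9948

0.9948


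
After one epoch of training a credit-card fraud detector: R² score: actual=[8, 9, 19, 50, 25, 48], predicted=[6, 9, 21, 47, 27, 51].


ȳ = 26.5
SS_res = Σ(y-ŷ)² = 30
SS_tot = Σ(y-ȳ)² = 1721.5
R² = 1 - SS_res/SS_tot = 1 - 0.0174 = 0.9826

0.9826


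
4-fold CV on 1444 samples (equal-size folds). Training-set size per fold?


Fold size = 1444/4 = 361
Training per fold = 1444 - 361 = 1083

1083


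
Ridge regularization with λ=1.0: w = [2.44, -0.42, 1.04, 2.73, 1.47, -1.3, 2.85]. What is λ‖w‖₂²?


‖w‖₂² = (2.44)² + (-0.42)² + (1.04)² + (2.73)² + (1.47)² + (-1.3)² + (2.85)²
     = 5.9536 + 0.1764 + 1.0816 + 7.4529 + 2.1609 + 1.69 + 8.1225
     = 26.6379
λ·‖w‖₂² = 1.0·26.6379 = 26.6379

26.6379


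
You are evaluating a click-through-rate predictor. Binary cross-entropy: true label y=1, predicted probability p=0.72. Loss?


BCE = -[y·ln(p) + (1-y)·ln(1-p)]
= -1·ln(0.72) - 0
= -ln(0.72) = 0.3285

0.3285


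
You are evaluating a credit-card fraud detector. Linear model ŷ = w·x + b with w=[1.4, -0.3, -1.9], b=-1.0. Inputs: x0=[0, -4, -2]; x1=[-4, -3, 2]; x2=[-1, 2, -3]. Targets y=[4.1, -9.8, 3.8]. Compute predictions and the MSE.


ŷ0 = (1.4)·(0) + (-0.3)·(-4) + (-1.9)·(-2) - 1.0 = 4.0
ŷ1 = (1.4)·(-4) + (-0.3)·(-3) + (-1.9)·(2) - 1.0 = -9.5
ŷ2 = (1.4)·(-1) + (-0.3)·(2) + (-1.9)·(-3) - 1.0 = 2.7
errors² = [0.01, 0.09, 1.21]
MSE = 1.3100/3 = 0.4367

0.4367
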